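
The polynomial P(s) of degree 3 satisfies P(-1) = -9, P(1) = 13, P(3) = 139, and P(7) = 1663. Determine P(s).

Using the Lagrange interpolation formula with nodes -1, 1, 3, 7:
  L_0(s) = (s - 1)(s - 3)(s - 7) / -64
  L_1(s) = (s + 1)(s - 3)(s - 7) / 24
  L_2(s) = (s + 1)(s - 1)(s - 7) / -32
  L_3(s) = (s + 1)(s - 1)(s - 3) / 192
Then P(s) = -9·L_0(s) + 13·L_1(s) + 139·L_2(s) + 1663·L_3(s).
Expanding and collecting terms gives P(s) = 5s^3 - 2s^2 + 6s + 4.
Check: P(7) = 1663. ✓

P(s) = 5s^3 - 2s^2 + 6s + 4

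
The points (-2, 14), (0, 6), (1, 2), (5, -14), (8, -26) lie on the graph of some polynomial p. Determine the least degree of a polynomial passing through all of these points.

Divided differences on the nodes -2, 0, 1, 5, 8:
  order 0: 14  6  2  -14  -26
  order 1: -4  -4  -4  -4
  order 2: 0  0  0
  order 3: 0  0
  order 4: 0
The order-1 divided differences are all -4 (nonzero) and every higher order vanishes, so the data lies on a polynomial of degree exactly 1.

1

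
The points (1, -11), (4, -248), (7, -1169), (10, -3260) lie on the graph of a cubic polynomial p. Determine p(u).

Write p(u) = au^3 + bu^2 + cu + d. Substituting each data point gives a linear system:
  a + b + c + d = -11
  64a + 16b + 4c + d = -248
  343a + 49b + 7c + d = -1169
  1000a + 100b + 10c + d = -3260
Solving the system yields a = -3, b = -2, c = -6, d = 0.
So p(u) = -3u³ - 2u² - 6u.
Check: p(10) = -3260. ✓

p(u) = -3u^3 - 2u^2 - 6u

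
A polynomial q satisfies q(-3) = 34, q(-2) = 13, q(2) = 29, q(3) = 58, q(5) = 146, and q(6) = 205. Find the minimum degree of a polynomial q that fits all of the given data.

Divided differences on the nodes -3, -2, 2, 3, 5, 6:
  order 0: 34  13  29  58  146  205
  order 1: -21  4  29  44  59
  order 2: 5  5  5  5
  order 3: 0  0  0
  order 4: 0  0
  order 5: 0
The order-2 divided differences are all 5 (nonzero) and every higher order vanishes, so the data lies on a polynomial of degree exactly 2.

2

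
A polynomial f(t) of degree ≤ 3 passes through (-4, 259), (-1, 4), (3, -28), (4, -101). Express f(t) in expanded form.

Write f(t) = at^3 + bt^2 + ct + d. Substituting each data point gives a linear system:
  -64a + 16b - 4c + d = 259
  -a + b - c + d = 4
  27a + 9b + 3c + d = -28
  64a + 16b + 4c + d = -101
Solving the system yields a = -3, b = 5, c = 3, d = -1.
So f(t) = -3t³ + 5t² + 3t - 1.
Check: f(3) = -28. ✓

f(t) = -3t^3 + 5t^2 + 3t - 1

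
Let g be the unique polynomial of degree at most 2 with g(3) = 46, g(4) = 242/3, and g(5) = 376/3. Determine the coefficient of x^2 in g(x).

Write g(x) = ax^2 + bx + c. Substituting each data point gives a linear system:
  9a + 3b + c = 46
  16a + 4b + c = 242/3
  25a + 5b + c = 376/3
Solving the system yields a = 5, b = -1/3, c = 2.
So g(x) = 5x^2 - (1/3)x + 2.
The leading coefficient is 5.

5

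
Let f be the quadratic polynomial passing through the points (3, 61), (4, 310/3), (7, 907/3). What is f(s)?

Write f(s) = as^2 + bs + c. Substituting each data point gives a linear system:
  9a + 3b + c = 61
  16a + 4b + c = 310/3
  49a + 7b + c = 907/3
Solving the system yields a = 6, b = 1/3, c = 6.
So f(s) = 6s^2 + (1/3)s + 6.
Check: f(7) = 907/3. ✓

f(s) = 6s^2 + (1/3)s + 6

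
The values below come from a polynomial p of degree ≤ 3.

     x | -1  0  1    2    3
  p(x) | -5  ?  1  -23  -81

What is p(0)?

The 4 known points determine the degree-3 polynomial uniquely.
Write p(x) = ax^3 + bx^2 + cx + d. Substituting each data point gives a linear system:
  -a + b - c + d = -5
  a + b + c + d = 1
  8a + 4b + 2c + d = -23
  27a + 9b + 3c + d = -81
Solving the system yields a = -2, b = -5, c = 5, d = 3.
So p(x) = -2x^3 - 5x^2 + 5x + 3.
Then p(0) = 3.

3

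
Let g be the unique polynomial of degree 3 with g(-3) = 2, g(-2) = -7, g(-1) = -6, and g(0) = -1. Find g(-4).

27

Forward differences of the values at s = -3, -2, -1, 0:
  g  : 2  -7  -6  -1
  Δ  : -9  1  5
  Δ^2: 10  4
  Δ^3: -6
The third differences are constant, confirming degree 3.
Interpolating (Newton forward form) and evaluating at s = -4 gives g(-4) = 27.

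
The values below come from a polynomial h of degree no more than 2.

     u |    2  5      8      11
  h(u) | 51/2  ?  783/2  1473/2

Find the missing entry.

The 3 known points determine the degree-2 polynomial uniquely.
Write h(u) = au^2 + bu + c. Substituting each data point gives a linear system:
  4a + 2b + c = 51/2
  64a + 8b + c = 783/2
  121a + 11b + c = 1473/2
Solving the system yields a = 6, b = 1, c = -1/2.
So h(u) = 6u^2 + u - 1/2.
Then h(5) = 309/2.

309/2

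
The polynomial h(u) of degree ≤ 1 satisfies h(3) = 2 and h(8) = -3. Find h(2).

3

Using the Lagrange interpolation formula with nodes 3, 8:
  L_0(u) = (u - 8) / -5
  L_1(u) = (u - 3) / 5
Then h(u) = 2·L_0(u) - 3·L_1(u).
Expanding and collecting terms gives h(u) = -u + 5.
Evaluating at u = 2: h(2) = 3.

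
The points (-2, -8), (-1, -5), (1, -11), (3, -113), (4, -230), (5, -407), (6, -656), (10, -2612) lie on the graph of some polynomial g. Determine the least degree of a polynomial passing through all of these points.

3

Divided differences on the nodes -2, -1, 1, 3, 4, 5, 6, 10:
  order 0: -8  -5  -11  -113  -230  -407  -656  -2612
  order 1: 3  -3  -51  -117  -177  -249  -489
  order 2: -2  -12  -22  -30  -36  -48
  order 3: -2  -2  -2  -2  -2
  order 4: 0  0  0  0
  order 5: 0  0  0
  order 6: 0  0
  order 7: 0
The order-3 divided differences are all -2 (nonzero) and every higher order vanishes, so the data lies on a polynomial of degree exactly 3.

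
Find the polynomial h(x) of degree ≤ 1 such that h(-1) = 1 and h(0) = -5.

h(x) = -6x - 5

Write h(x) = ax + b. Substituting each data point gives a linear system:
  -a + b = 1
  b = -5
Solving the system yields a = -6, b = -5.
So h(x) = -6x - 5.
Check: h(-1) = 1. ✓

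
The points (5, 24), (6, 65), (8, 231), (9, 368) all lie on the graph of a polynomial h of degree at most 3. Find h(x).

Using the Lagrange interpolation formula with nodes 5, 6, 8, 9:
  L_0(x) = (x - 6)(x - 8)(x - 9) / -12
  L_1(x) = (x - 5)(x - 8)(x - 9) / 6
  L_2(x) = (x - 5)(x - 6)(x - 9) / -6
  L_3(x) = (x - 5)(x - 6)(x - 8) / 12
Then h(x) = 24·L_0(x) + 65·L_1(x) + 231·L_2(x) + 368·L_3(x).
Expanding and collecting terms gives h(x) = x^3 - 5x^2 + 5x - 1.
Check: h(8) = 231. ✓

h(x) = x^3 - 5x^2 + 5x - 1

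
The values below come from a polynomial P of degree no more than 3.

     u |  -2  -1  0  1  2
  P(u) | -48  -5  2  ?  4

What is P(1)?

-3

On equispaced nodes a degree-3 polynomial has vanishing fourth forward difference, so
  P(-2) - 4·P(-1) + 6·P(0) - 4·P(1) + P(2) = 0.
Substituting the known values and solving for P(1):
  -4·P(1) = 12
  P(1) = -3.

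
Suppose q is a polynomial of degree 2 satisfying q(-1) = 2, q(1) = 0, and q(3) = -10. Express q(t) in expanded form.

q(t) = -t^2 - t + 2

Write q(t) = at^2 + bt + c. Substituting each data point gives a linear system:
  a - b + c = 2
  a + b + c = 0
  9a + 3b + c = -10
Solving the system yields a = -1, b = -1, c = 2.
So q(t) = -t^2 - t + 2.
Check: q(-1) = 2. ✓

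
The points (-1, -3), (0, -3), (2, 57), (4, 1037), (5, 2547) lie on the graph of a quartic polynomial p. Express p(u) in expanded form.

p(u) = 4u^4 + u^3 - 3u^2 - 3

Write p(u) = au^4 + bu^3 + cu^2 + du + e. Substituting each data point gives a linear system:
  a - b + c - d + e = -3
  e = -3
  16a + 8b + 4c + 2d + e = 57
  256a + 64b + 16c + 4d + e = 1037
  625a + 125b + 25c + 5d + e = 2547
Solving the system yields a = 4, b = 1, c = -3, d = 0, e = -3.
So p(u) = 4u⁴ + u³ - 3u² - 3.
Check: p(0) = -3. ✓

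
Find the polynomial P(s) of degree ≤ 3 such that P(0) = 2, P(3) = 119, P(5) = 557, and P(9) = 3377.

P(s) = 5s^3 - 4s^2 + 6s + 2

Write P(s) = as^3 + bs^2 + cs + d. Substituting each data point gives a linear system:
  d = 2
  27a + 9b + 3c + d = 119
  125a + 25b + 5c + d = 557
  729a + 81b + 9c + d = 3377
Solving the system yields a = 5, b = -4, c = 6, d = 2.
So P(s) = 5s³ - 4s² + 6s + 2.
Check: P(3) = 119. ✓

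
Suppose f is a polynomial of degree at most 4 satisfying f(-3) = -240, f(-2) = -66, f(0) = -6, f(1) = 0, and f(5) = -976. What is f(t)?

f(t) = -2t^4 + 2t^3 + 6t - 6

Using the Lagrange interpolation formula with nodes -3, -2, 0, 1, 5:
  L_0(t) = (t + 2)t(t - 1)(t - 5) / 96
  L_1(t) = (t + 3)t(t - 1)(t - 5) / -42
  L_2(t) = (t + 3)(t + 2)(t - 1)(t - 5) / 30
  L_3(t) = (t + 3)(t + 2)t(t - 5) / -48
  L_4(t) = (t + 3)(t + 2)t(t - 1) / 1120
Then f(t) = -240·L_0(t) - 66·L_1(t) - 6·L_2(t) + 0·L_3(t) - 976·L_4(t).
Expanding and collecting terms gives f(t) = -2t^4 + 2t^3 + 6t - 6.
Check: f(-2) = -66. ✓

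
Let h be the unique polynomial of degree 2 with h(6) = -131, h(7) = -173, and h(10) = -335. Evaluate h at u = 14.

Write h(u) = au^2 + bu + c. Substituting each data point gives a linear system:
  36a + 6b + c = -131
  49a + 7b + c = -173
  100a + 10b + c = -335
Solving the system yields a = -3, b = -3, c = -5.
So h(u) = -3u² - 3u - 5.
Then h(14) = -635.

-635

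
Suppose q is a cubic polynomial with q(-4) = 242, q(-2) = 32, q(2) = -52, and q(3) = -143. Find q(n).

q(n) = -4n^3 - 2n^2 - 5n - 2

Write q(n) = an^3 + bn^2 + cn + d. Substituting each data point gives a linear system:
  -64a + 16b - 4c + d = 242
  -8a + 4b - 2c + d = 32
  8a + 4b + 2c + d = -52
  27a + 9b + 3c + d = -143
Solving the system yields a = -4, b = -2, c = -5, d = -2.
So q(n) = -4n^3 - 2n^2 - 5n - 2.
Check: q(-4) = 242. ✓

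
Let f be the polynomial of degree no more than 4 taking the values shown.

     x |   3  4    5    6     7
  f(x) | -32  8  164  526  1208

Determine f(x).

f(x) = x^4 - 3x^3 - 3x^2 - 3x + 4

Write f(x) = ax^4 + bx^3 + cx^2 + dx + e. Substituting each data point gives a linear system:
  81a + 27b + 9c + 3d + e = -32
  256a + 64b + 16c + 4d + e = 8
  625a + 125b + 25c + 5d + e = 164
  1296a + 216b + 36c + 6d + e = 526
  2401a + 343b + 49c + 7d + e = 1208
Solving the system yields a = 1, b = -3, c = -3, d = -3, e = 4.
So f(x) = x^4 - 3x^3 - 3x^2 - 3x + 4.
Check: f(4) = 8. ✓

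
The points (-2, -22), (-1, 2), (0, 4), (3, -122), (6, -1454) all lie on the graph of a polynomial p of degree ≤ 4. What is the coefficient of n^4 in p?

-1

Write p(n) = an^4 + bn^3 + cn^2 + dn + e. Substituting each data point gives a linear system:
  16a - 8b + 4c - 2d + e = -22
  a - b + c - d + e = 2
  e = 4
  81a + 27b + 9c + 3d + e = -122
  1296a + 216b + 36c + 6d + e = -1454
Solving the system yields a = -1, b = 0, c = -4, d = -3, e = 4.
So p(n) = -n^4 - 4n^2 - 3n + 4.
The leading coefficient is -1.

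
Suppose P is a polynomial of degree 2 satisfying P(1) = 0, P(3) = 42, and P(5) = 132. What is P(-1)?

6

Forward differences of the values at s = 1, 3, 5:
  P  : 0  42  132
  Δ  : 42  90
  Δ^2: 48
The second differences are constant, confirming degree 2.
Interpolating (Newton forward form) and evaluating at s = -1 gives P(-1) = 6.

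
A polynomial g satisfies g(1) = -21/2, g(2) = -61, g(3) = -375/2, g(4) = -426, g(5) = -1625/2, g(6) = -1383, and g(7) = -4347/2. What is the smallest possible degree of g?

3

Forward differences of the values at x = 1, 2, 3, 4, 5, 6, 7:
  g  : -21/2  -61  -375/2  -426  -1625/2  -1383  -4347/2
  Δ  : -101/2  -253/2  -477/2  -773/2  -1141/2  -1581/2
  Δ^2: -76  -112  -148  -184  -220
  Δ^3: -36  -36  -36  -36
  Δ^4: 0  0  0
  Δ^5: 0  0
  Δ^6: 0
The third differences are constant (-36) and nonzero, while all higher differences vanish, so the minimal degree is 3.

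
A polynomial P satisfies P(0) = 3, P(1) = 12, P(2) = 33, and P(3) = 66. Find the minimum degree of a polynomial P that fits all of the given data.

2

Forward differences of the values at t = 0, 1, 2, 3:
  P  : 3  12  33  66
  Δ  : 9  21  33
  Δ^2: 12  12
  Δ^3: 0
The second differences are constant (12) and nonzero, while all higher differences vanish, so the minimal degree is 2.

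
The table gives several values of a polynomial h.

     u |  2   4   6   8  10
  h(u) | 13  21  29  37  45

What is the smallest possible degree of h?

Forward differences of the values at u = 2, 4, 6, 8, 10:
  h  : 13  21  29  37  45
  Δ  : 8  8  8  8
  Δ^2: 0  0  0
  Δ^3: 0  0
  Δ^4: 0
The first differences are constant (8) and nonzero, while all higher differences vanish, so the minimal degree is 1.

1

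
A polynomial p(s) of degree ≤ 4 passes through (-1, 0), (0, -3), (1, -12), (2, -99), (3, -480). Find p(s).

Write p(s) = as^4 + bs^3 + cs^2 + ds + e. Substituting each data point gives a linear system:
  a - b + c - d + e = 0
  e = -3
  a + b + c + d + e = -12
  16a + 8b + 4c + 2d + e = -99
  81a + 27b + 9c + 3d + e = -480
Solving the system yields a = -6, b = 0, c = 3, d = -6, e = -3.
So p(s) = -6s⁴ + 3s² - 6s - 3.
Check: p(2) = -99. ✓

p(s) = -6s^4 + 3s^2 - 6s - 3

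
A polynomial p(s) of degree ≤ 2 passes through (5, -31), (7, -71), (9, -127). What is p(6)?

Write p(s) = as^2 + bs + c. Substituting each data point gives a linear system:
  25a + 5b + c = -31
  49a + 7b + c = -71
  81a + 9b + c = -127
Solving the system yields a = -2, b = 4, c = -1.
So p(s) = -2s² + 4s - 1.
Then p(6) = -49.

-49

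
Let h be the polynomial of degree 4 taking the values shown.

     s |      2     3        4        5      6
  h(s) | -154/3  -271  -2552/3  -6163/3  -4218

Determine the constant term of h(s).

4

Write h(s) = as^4 + bs^3 + cs^2 + ds + e. Substituting each data point gives a linear system:
  16a + 8b + 4c + 2d + e = -154/3
  81a + 27b + 9c + 3d + e = -271
  256a + 64b + 16c + 4d + e = -2552/3
  625a + 125b + 25c + 5d + e = -6163/3
  1296a + 216b + 36c + 6d + e = -4218
Solving the system yields a = -3, b = -2, c = 3, d = -5/3, e = 4.
So h(s) = -3s⁴ - 2s³ + 3s² - (5/3)s + 4.
The constant term is 4.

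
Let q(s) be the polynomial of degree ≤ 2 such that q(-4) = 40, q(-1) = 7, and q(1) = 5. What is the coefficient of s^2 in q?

2

Write q(s) = as^2 + bs + c. Substituting each data point gives a linear system:
  16a - 4b + c = 40
  a - b + c = 7
  a + b + c = 5
Solving the system yields a = 2, b = -1, c = 4.
So q(s) = 2s² - s + 4.
The leading coefficient is 2.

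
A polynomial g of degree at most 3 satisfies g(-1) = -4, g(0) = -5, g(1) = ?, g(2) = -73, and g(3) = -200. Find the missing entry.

-18

The 4 known points determine the degree-3 polynomial uniquely.
Write g(x) = ax^3 + bx^2 + cx + d. Substituting each data point gives a linear system:
  -a + b - c + d = -4
  d = -5
  8a + 4b + 2c + d = -73
  27a + 9b + 3c + d = -200
Solving the system yields a = -5, b = -6, c = -2, d = -5.
So g(x) = -5x^3 - 6x^2 - 2x - 5.
Then g(1) = -18.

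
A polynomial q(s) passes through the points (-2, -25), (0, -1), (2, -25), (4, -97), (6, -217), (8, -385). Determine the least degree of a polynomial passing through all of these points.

2

Forward differences of the values at s = -2, 0, 2, 4, 6, 8:
  q  : -25  -1  -25  -97  -217  -385
  Δ  : 24  -24  -72  -120  -168
  Δ^2: -48  -48  -48  -48
  Δ^3: 0  0  0
  Δ^4: 0  0
  Δ^5: 0
The second differences are constant (-48) and nonzero, while all higher differences vanish, so the minimal degree is 2.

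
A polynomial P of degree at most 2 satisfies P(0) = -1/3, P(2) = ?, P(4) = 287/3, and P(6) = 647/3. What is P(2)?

The 3 known points determine the degree-2 polynomial uniquely.
Write P(t) = at^2 + bt + c. Substituting each data point gives a linear system:
  c = -1/3
  16a + 4b + c = 287/3
  36a + 6b + c = 647/3
Solving the system yields a = 6, b = 0, c = -1/3.
So P(t) = 6t² - 1/3.
Then P(2) = 71/3.

71/3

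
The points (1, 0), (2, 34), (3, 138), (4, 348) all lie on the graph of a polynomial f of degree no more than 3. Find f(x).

f(x) = 6x^3 - x^2 - 5x

Using the Lagrange interpolation formula with nodes 1, 2, 3, 4:
  L_0(x) = (x - 2)(x - 3)(x - 4) / -6
  L_1(x) = (x - 1)(x - 3)(x - 4) / 2
  L_2(x) = (x - 1)(x - 2)(x - 4) / -2
  L_3(x) = (x - 1)(x - 2)(x - 3) / 6
Then f(x) = 0·L_0(x) + 34·L_1(x) + 138·L_2(x) + 348·L_3(x).
Expanding and collecting terms gives f(x) = 6x³ - x² - 5x.
Check: f(3) = 138. ✓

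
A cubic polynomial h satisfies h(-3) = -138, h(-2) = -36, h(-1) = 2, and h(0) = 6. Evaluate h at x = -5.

-654

Using the Lagrange interpolation formula with nodes -3, -2, -1, 0:
  L_0(x) = (x + 2)(x + 1)x / -6
  L_1(x) = (x + 3)(x + 1)x / 2
  L_2(x) = (x + 3)(x + 2)x / -2
  L_3(x) = (x + 3)(x + 2)(x + 1) / 6
Then h(x) = -138·L_0(x) - 36·L_1(x) + 2·L_2(x) + 6·L_3(x).
Expanding and collecting terms gives h(x) = 5x^3 - 2x^2 - 3x + 6.
Evaluating at x = -5: h(-5) = -654.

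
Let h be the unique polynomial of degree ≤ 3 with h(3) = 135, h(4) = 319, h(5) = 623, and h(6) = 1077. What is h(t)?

h(t) = 5t^3 - t + 3

Using the Lagrange interpolation formula with nodes 3, 4, 5, 6:
  L_0(t) = (t - 4)(t - 5)(t - 6) / -6
  L_1(t) = (t - 3)(t - 5)(t - 6) / 2
  L_2(t) = (t - 3)(t - 4)(t - 6) / -2
  L_3(t) = (t - 3)(t - 4)(t - 5) / 6
Then h(t) = 135·L_0(t) + 319·L_1(t) + 623·L_2(t) + 1077·L_3(t).
Expanding and collecting terms gives h(t) = 5t^3 - t + 3.
Check: h(3) = 135. ✓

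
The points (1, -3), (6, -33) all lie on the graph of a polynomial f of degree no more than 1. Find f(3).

Using the Lagrange interpolation formula with nodes 1, 6:
  L_0(t) = (t - 6) / -5
  L_1(t) = (t - 1) / 5
Then f(t) = -3·L_0(t) - 33·L_1(t).
Expanding and collecting terms gives f(t) = -6t + 3.
Evaluating at t = 3: f(3) = -15.

-15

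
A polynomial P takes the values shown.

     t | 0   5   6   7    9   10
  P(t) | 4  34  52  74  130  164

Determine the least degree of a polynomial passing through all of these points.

Divided differences on the nodes 0, 5, 6, 7, 9, 10:
  order 0: 4  34  52  74  130  164
  order 1: 6  18  22  28  34
  order 2: 2  2  2  2
  order 3: 0  0  0
  order 4: 0  0
  order 5: 0
The order-2 divided differences are all 2 (nonzero) and every higher order vanishes, so the data lies on a polynomial of degree exactly 2.

2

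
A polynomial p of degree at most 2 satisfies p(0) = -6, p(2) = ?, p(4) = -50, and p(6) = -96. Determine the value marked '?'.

-20

The 3 known points determine the degree-2 polynomial uniquely.
Write p(s) = as^2 + bs + c. Substituting each data point gives a linear system:
  c = -6
  16a + 4b + c = -50
  36a + 6b + c = -96
Solving the system yields a = -2, b = -3, c = -6.
So p(s) = -2s^2 - 3s - 6.
Then p(2) = -20.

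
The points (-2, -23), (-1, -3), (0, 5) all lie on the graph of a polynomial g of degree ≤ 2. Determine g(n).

g(n) = -6n^2 + 2n + 5

Using the Lagrange interpolation formula with nodes -2, -1, 0:
  L_0(n) = (n + 1)n / 2
  L_1(n) = (n + 2)n / -1
  L_2(n) = (n + 2)(n + 1) / 2
Then g(n) = -23·L_0(n) - 3·L_1(n) + 5·L_2(n).
Expanding and collecting terms gives g(n) = -6n^2 + 2n + 5.
Check: g(-2) = -23. ✓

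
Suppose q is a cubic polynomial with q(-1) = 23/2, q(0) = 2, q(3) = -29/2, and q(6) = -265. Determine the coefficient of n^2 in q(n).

5

Write q(n) = an^3 + bn^2 + cn + d. Substituting each data point gives a linear system:
  -a + b - c + d = 23/2
  d = 2
  27a + 9b + 3c + d = -29/2
  216a + 36b + 6c + d = -265
Solving the system yields a = -2, b = 5, c = -5/2, d = 2.
So q(n) = -2n³ + 5n² - (5/2)n + 2.
The coefficient of n^2 is 5.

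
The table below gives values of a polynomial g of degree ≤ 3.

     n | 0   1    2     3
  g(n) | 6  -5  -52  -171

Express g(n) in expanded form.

Write g(n) = an^3 + bn^2 + cn + d. Substituting each data point gives a linear system:
  d = 6
  a + b + c + d = -5
  8a + 4b + 2c + d = -52
  27a + 9b + 3c + d = -171
Solving the system yields a = -6, b = 0, c = -5, d = 6.
So g(n) = -6n^3 - 5n + 6.
Check: g(3) = -171. ✓

g(n) = -6n^3 - 5n + 6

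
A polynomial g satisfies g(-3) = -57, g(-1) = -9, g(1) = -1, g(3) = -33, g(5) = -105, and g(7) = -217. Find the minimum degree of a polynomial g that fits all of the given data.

2

Forward differences of the values at u = -3, -1, 1, 3, 5, 7:
  g  : -57  -9  -1  -33  -105  -217
  Δ  : 48  8  -32  -72  -112
  Δ^2: -40  -40  -40  -40
  Δ^3: 0  0  0
  Δ^4: 0  0
  Δ^5: 0
The second differences are constant (-40) and nonzero, while all higher differences vanish, so the minimal degree is 2.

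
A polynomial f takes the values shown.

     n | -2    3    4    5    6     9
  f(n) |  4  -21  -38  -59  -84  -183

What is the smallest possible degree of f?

2

Divided differences on the nodes -2, 3, 4, 5, 6, 9:
  order 0: 4  -21  -38  -59  -84  -183
  order 1: -5  -17  -21  -25  -33
  order 2: -2  -2  -2  -2
  order 3: 0  0  0
  order 4: 0  0
  order 5: 0
The order-2 divided differences are all -2 (nonzero) and every higher order vanishes, so the data lies on a polynomial of degree exactly 2.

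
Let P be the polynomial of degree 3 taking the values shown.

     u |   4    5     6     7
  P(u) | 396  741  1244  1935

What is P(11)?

7179

Write P(u) = au^3 + bu^2 + cu + d. Substituting each data point gives a linear system:
  64a + 16b + 4c + d = 396
  125a + 25b + 5c + d = 741
  216a + 36b + 6c + d = 1244
  343a + 49b + 7c + d = 1935
Solving the system yields a = 5, b = 4, c = 4, d = -4.
So P(u) = 5u^3 + 4u^2 + 4u - 4.
Then P(11) = 7179.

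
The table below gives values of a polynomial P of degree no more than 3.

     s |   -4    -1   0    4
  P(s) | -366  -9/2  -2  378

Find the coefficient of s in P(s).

Write P(s) = as^3 + bs^2 + cs + d. Substituting each data point gives a linear system:
  -64a + 16b - 4c + d = -366
  -a + b - c + d = -9/2
  d = -2
  64a + 16b + 4c + d = 378
Solving the system yields a = 6, b = 1/2, c = -3, d = -2.
So P(s) = 6s^3 + (1/2)s^2 - 3s - 2.
The coefficient of s is -3.

-3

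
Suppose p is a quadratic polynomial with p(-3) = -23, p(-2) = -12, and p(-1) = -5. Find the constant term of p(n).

Write p(n) = an^2 + bn + c. Substituting each data point gives a linear system:
  9a - 3b + c = -23
  4a - 2b + c = -12
  a - b + c = -5
Solving the system yields a = -2, b = 1, c = -2.
So p(n) = -2n² + n - 2.
The constant term is -2.

-2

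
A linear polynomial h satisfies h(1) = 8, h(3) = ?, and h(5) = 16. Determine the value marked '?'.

12

On equispaced nodes a degree-1 polynomial has vanishing second forward difference, so
  h(1) - 2·h(3) + h(5) = 0.
Substituting the known values and solving for h(3):
  -2·h(3) = -24
  h(3) = 12.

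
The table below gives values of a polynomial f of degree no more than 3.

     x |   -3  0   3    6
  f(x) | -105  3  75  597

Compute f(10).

Using the Lagrange interpolation formula with nodes -3, 0, 3, 6:
  L_0(x) = x(x - 3)(x - 6) / -162
  L_1(x) = (x + 3)(x - 3)(x - 6) / 54
  L_2(x) = (x + 3)x(x - 6) / -54
  L_3(x) = (x + 3)x(x - 3) / 162
Then f(x) = -105·L_0(x) + 3·L_1(x) + 75·L_2(x) + 597·L_3(x).
Expanding and collecting terms gives f(x) = 3x^3 - 2x^2 + 3x + 3.
Evaluating at x = 10: f(10) = 2833.

2833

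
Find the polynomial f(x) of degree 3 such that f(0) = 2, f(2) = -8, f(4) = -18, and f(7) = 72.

Write f(x) = ax^3 + bx^2 + cx + d. Substituting each data point gives a linear system:
  d = 2
  8a + 4b + 2c + d = -8
  64a + 16b + 4c + d = -18
  343a + 49b + 7c + d = 72
Solving the system yields a = 1, b = -6, c = 3, d = 2.
So f(x) = x^3 - 6x^2 + 3x + 2.
Check: f(0) = 2. ✓

f(x) = x^3 - 6x^2 + 3x + 2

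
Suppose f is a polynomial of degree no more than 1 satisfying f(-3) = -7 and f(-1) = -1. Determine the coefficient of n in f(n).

Write f(n) = an + b. Substituting each data point gives a linear system:
  -3a + b = -7
  -a + b = -1
Solving the system yields a = 3, b = 2.
So f(n) = 3n + 2.
The leading coefficient is 3.

3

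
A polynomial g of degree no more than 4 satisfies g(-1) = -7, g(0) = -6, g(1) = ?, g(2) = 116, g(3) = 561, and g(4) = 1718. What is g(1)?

The 5 known points determine the degree-4 polynomial uniquely.
Write g(x) = ax^4 + bx^3 + cx^2 + dx + e. Substituting each data point gives a linear system:
  a - b + c - d + e = -7
  e = -6
  16a + 8b + 4c + 2d + e = 116
  81a + 27b + 9c + 3d + e = 561
  256a + 64b + 16c + 4d + e = 1718
Solving the system yields a = 6, b = 3, c = -1, d = 3, e = -6.
So g(x) = 6x^4 + 3x^3 - x^2 + 3x - 6.
Then g(1) = 5.

5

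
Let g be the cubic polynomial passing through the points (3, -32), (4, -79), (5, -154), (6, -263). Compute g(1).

2

Write g(n) = an^3 + bn^2 + cn + d. Substituting each data point gives a linear system:
  27a + 9b + 3c + d = -32
  64a + 16b + 4c + d = -79
  125a + 25b + 5c + d = -154
  216a + 36b + 6c + d = -263
Solving the system yields a = -1, b = -2, c = 4, d = 1.
So g(n) = -n^3 - 2n^2 + 4n + 1.
Then g(1) = 2.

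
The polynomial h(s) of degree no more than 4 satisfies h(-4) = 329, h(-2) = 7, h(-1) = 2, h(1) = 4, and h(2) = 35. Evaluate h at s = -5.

910

Write h(s) = as^4 + bs^3 + cs^2 + ds + e. Substituting each data point gives a linear system:
  256a - 64b + 16c - 4d + e = 329
  16a - 8b + 4c - 2d + e = 7
  a - b + c - d + e = 2
  a + b + c + d + e = 4
  16a + 8b + 4c + 2d + e = 35
Solving the system yields a = 2, b = 2, c = -4, d = -1, e = 5.
So h(s) = 2s⁴ + 2s³ - 4s² - s + 5.
Then h(-5) = 910.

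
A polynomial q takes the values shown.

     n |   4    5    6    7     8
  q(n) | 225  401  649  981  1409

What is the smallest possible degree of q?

3

Forward differences of the values at n = 4, 5, 6, 7, 8:
  q  : 225  401  649  981  1409
  Δ  : 176  248  332  428
  Δ^2: 72  84  96
  Δ^3: 12  12
  Δ^4: 0
The third differences are constant (12) and nonzero, while all higher differences vanish, so the minimal degree is 3.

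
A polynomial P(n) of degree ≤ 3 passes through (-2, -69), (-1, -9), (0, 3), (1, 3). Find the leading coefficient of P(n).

Write P(n) = an^3 + bn^2 + cn + d. Substituting each data point gives a linear system:
  -8a + 4b - 2c + d = -69
  -a + b - c + d = -9
  d = 3
  a + b + c + d = 3
Solving the system yields a = 6, b = -6, c = 0, d = 3.
So P(n) = 6n^3 - 6n^2 + 3.
The leading coefficient is 6.

6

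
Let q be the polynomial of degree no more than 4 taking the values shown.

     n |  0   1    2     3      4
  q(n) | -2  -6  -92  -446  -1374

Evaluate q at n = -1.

-14

Write q(n) = an^4 + bn^3 + cn^2 + dn + e. Substituting each data point gives a linear system:
  e = -2
  a + b + c + d + e = -6
  16a + 8b + 4c + 2d + e = -92
  81a + 27b + 9c + 3d + e = -446
  256a + 64b + 16c + 4d + e = -1374
Solving the system yields a = -5, b = -1, c = -3, d = 5, e = -2.
So q(n) = -5n^4 - n^3 - 3n^2 + 5n - 2.
Then q(-1) = -14.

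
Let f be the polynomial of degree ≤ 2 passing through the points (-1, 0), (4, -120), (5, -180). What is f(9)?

Using the Lagrange interpolation formula with nodes -1, 4, 5:
  L_0(s) = (s - 4)(s - 5) / 30
  L_1(s) = (s + 1)(s - 5) / -5
  L_2(s) = (s + 1)(s - 4) / 6
Then f(s) = 0·L_0(s) - 120·L_1(s) - 180·L_2(s).
Expanding and collecting terms gives f(s) = -6s^2 - 6s.
Evaluating at s = 9: f(9) = -540.

-540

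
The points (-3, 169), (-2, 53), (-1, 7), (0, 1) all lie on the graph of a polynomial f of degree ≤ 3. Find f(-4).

Write f(x) = ax^3 + bx^2 + cx + d. Substituting each data point gives a linear system:
  -27a + 9b - 3c + d = 169
  -8a + 4b - 2c + d = 53
  -a + b - c + d = 7
  d = 1
Solving the system yields a = -5, b = 5, c = 4, d = 1.
So f(x) = -5x^3 + 5x^2 + 4x + 1.
Then f(-4) = 385.

385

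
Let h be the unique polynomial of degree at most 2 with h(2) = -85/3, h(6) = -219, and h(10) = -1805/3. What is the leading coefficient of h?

Write h(t) = at^2 + bt + c. Substituting each data point gives a linear system:
  4a + 2b + c = -85/3
  36a + 6b + c = -219
  100a + 10b + c = -1805/3
Solving the system yields a = -6, b = 1/3, c = -5.
So h(t) = -6t^2 + (1/3)t - 5.
The leading coefficient is -6.

-6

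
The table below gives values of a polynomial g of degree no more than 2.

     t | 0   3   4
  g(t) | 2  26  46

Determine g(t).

Write g(t) = at^2 + bt + c. Substituting each data point gives a linear system:
  c = 2
  9a + 3b + c = 26
  16a + 4b + c = 46
Solving the system yields a = 3, b = -1, c = 2.
So g(t) = 3t² - t + 2.
Check: g(4) = 46. ✓

g(t) = 3t^2 - t + 2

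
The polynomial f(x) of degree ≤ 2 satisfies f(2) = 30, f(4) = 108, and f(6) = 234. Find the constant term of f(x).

0

Write f(x) = ax^2 + bx + c. Substituting each data point gives a linear system:
  4a + 2b + c = 30
  16a + 4b + c = 108
  36a + 6b + c = 234
Solving the system yields a = 6, b = 3, c = 0.
So f(x) = 6x² + 3x.
The constant term is 0.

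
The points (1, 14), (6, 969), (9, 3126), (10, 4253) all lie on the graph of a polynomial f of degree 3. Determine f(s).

f(s) = 4s^3 + 2s^2 + 5s + 3

Using the Lagrange interpolation formula with nodes 1, 6, 9, 10:
  L_0(s) = (s - 6)(s - 9)(s - 10) / -360
  L_1(s) = (s - 1)(s - 9)(s - 10) / 60
  L_2(s) = (s - 1)(s - 6)(s - 10) / -24
  L_3(s) = (s - 1)(s - 6)(s - 9) / 36
Then f(s) = 14·L_0(s) + 969·L_1(s) + 3126·L_2(s) + 4253·L_3(s).
Expanding and collecting terms gives f(s) = 4s^3 + 2s^2 + 5s + 3.
Check: f(6) = 969. ✓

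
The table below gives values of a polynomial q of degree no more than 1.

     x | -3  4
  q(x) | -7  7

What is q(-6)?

Write q(x) = ax + b. Substituting each data point gives a linear system:
  -3a + b = -7
  4a + b = 7
Solving the system yields a = 2, b = -1.
So q(x) = 2x - 1.
Then q(-6) = -13.

-13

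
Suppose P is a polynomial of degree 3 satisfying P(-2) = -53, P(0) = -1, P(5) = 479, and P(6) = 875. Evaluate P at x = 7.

Write P(x) = ax^3 + bx^2 + cx + d. Substituting each data point gives a linear system:
  -8a + 4b - 2c + d = -53
  d = -1
  125a + 25b + 5c + d = 479
  216a + 36b + 6c + d = 875
Solving the system yields a = 5, b = -5, c = -4, d = -1.
So P(x) = 5x^3 - 5x^2 - 4x - 1.
Then P(7) = 1441.

1441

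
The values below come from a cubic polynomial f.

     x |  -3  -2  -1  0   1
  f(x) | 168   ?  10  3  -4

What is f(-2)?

On equispaced nodes a degree-3 polynomial has vanishing fourth forward difference, so
  f(-3) - 4·f(-2) + 6·f(-1) - 4·f(0) + f(1) = 0.
Substituting the known values and solving for f(-2):
  -4·f(-2) = -212
  f(-2) = 53.

53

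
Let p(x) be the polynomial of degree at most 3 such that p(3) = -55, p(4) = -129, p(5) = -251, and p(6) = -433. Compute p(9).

Using the Lagrange interpolation formula with nodes 3, 4, 5, 6:
  L_0(x) = (x - 4)(x - 5)(x - 6) / -6
  L_1(x) = (x - 3)(x - 5)(x - 6) / 2
  L_2(x) = (x - 3)(x - 4)(x - 6) / -2
  L_3(x) = (x - 3)(x - 4)(x - 5) / 6
Then p(x) = -55·L_0(x) - 129·L_1(x) - 251·L_2(x) - 433·L_3(x).
Expanding and collecting terms gives p(x) = -2x^3 - 1.
Evaluating at x = 9: p(9) = -1459.

-1459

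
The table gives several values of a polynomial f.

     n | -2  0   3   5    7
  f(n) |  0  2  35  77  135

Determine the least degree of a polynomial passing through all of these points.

Divided differences on the nodes -2, 0, 3, 5, 7:
  order 0: 0  2  35  77  135
  order 1: 1  11  21  29
  order 2: 2  2  2
  order 3: 0  0
  order 4: 0
The order-2 divided differences are all 2 (nonzero) and every higher order vanishes, so the data lies on a polynomial of degree exactly 2.

2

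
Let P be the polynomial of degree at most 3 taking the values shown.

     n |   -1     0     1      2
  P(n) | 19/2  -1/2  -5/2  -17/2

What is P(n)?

P(n) = -2n^3 + 4n^2 - 4n - 1/2

Using the Lagrange interpolation formula with nodes -1, 0, 1, 2:
  L_0(n) = n(n - 1)(n - 2) / -6
  L_1(n) = (n + 1)(n - 1)(n - 2) / 2
  L_2(n) = (n + 1)n(n - 2) / -2
  L_3(n) = (n + 1)n(n - 1) / 6
Then P(n) = 19/2·L_0(n) - 1/2·L_1(n) - 5/2·L_2(n) - 17/2·L_3(n).
Expanding and collecting terms gives P(n) = -2n^3 + 4n^2 - 4n - 1/2.
Check: P(0) = -1/2. ✓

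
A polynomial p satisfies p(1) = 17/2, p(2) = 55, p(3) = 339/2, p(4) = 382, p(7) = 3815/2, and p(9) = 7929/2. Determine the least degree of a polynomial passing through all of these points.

Divided differences on the nodes 1, 2, 3, 4, 7, 9:
  order 0: 17/2  55  339/2  382  3815/2  7929/2
  order 1: 93/2  229/2  425/2  1017/2  2057/2
  order 2: 34  49  74  104
  order 3: 5  5  5
  order 4: 0  0
  order 5: 0
The order-3 divided differences are all 5 (nonzero) and every higher order vanishes, so the data lies on a polynomial of degree exactly 3.

3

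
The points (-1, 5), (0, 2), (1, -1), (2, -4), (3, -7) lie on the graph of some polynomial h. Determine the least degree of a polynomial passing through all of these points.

1

Forward differences of the values at n = -1, 0, 1, 2, 3:
  h  : 5  2  -1  -4  -7
  Δ  : -3  -3  -3  -3
  Δ^2: 0  0  0
  Δ^3: 0  0
  Δ^4: 0
The first differences are constant (-3) and nonzero, while all higher differences vanish, so the minimal degree is 1.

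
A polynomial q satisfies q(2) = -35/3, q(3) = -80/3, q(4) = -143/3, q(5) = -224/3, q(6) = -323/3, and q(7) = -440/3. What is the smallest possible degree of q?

2

Forward differences of the values at t = 2, 3, 4, 5, 6, 7:
  q  : -35/3  -80/3  -143/3  -224/3  -323/3  -440/3
  Δ  : -15  -21  -27  -33  -39
  Δ^2: -6  -6  -6  -6
  Δ^3: 0  0  0
  Δ^4: 0  0
  Δ^5: 0
The second differences are constant (-6) and nonzero, while all higher differences vanish, so the minimal degree is 2.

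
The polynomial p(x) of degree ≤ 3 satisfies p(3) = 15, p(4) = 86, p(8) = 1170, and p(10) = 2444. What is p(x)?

Write p(x) = ax^3 + bx^2 + cx + d. Substituting each data point gives a linear system:
  27a + 9b + 3c + d = 15
  64a + 16b + 4c + d = 86
  512a + 64b + 8c + d = 1170
  1000a + 100b + 10c + d = 2444
Solving the system yields a = 3, b = -5, c = -5, d = -6.
So p(x) = 3x^3 - 5x^2 - 5x - 6.
Check: p(10) = 2444. ✓

p(x) = 3x^3 - 5x^2 - 5x - 6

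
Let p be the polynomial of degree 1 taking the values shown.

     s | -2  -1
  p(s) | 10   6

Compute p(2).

-6

Write p(s) = as + b. Substituting each data point gives a linear system:
  -2a + b = 10
  -a + b = 6
Solving the system yields a = -4, b = 2.
So p(s) = -4s + 2.
Then p(2) = -6.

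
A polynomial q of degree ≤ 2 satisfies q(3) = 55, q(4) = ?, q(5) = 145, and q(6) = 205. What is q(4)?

On equispaced nodes a degree-2 polynomial has vanishing third forward difference, so
  - q(3) + 3·q(4) - 3·q(5) + q(6) = 0.
Substituting the known values and solving for q(4):
  3·q(4) = 285
  q(4) = 95.

95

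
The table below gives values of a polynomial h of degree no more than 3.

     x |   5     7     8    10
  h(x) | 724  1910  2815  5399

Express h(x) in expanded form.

Using the Lagrange interpolation formula with nodes 5, 7, 8, 10:
  L_0(x) = (x - 7)(x - 8)(x - 10) / -30
  L_1(x) = (x - 5)(x - 8)(x - 10) / 6
  L_2(x) = (x - 5)(x - 7)(x - 10) / -6
  L_3(x) = (x - 5)(x - 7)(x - 8) / 30
Then h(x) = 724·L_0(x) + 1910·L_1(x) + 2815·L_2(x) + 5399·L_3(x).
Expanding and collecting terms gives h(x) = 5x^3 + 4x^2 - 1.
Check: h(5) = 724. ✓

h(x) = 5x^3 + 4x^2 - 1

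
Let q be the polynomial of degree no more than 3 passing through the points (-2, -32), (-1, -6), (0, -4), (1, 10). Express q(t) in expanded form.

q(t) = 6t^3 + 6t^2 + 2t - 4

Using the Lagrange interpolation formula with nodes -2, -1, 0, 1:
  L_0(t) = (t + 1)t(t - 1) / -6
  L_1(t) = (t + 2)t(t - 1) / 2
  L_2(t) = (t + 2)(t + 1)(t - 1) / -2
  L_3(t) = (t + 2)(t + 1)t / 6
Then q(t) = -32·L_0(t) - 6·L_1(t) - 4·L_2(t) + 10·L_3(t).
Expanding and collecting terms gives q(t) = 6t^3 + 6t^2 + 2t - 4.
Check: q(-2) = -32. ✓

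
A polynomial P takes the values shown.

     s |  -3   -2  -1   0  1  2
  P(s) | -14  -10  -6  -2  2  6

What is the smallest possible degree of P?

Forward differences of the values at s = -3, -2, -1, 0, 1, 2:
  P  : -14  -10  -6  -2  2  6
  Δ  : 4  4  4  4  4
  Δ^2: 0  0  0  0
  Δ^3: 0  0  0
  Δ^4: 0  0
  Δ^5: 0
The first differences are constant (4) and nonzero, while all higher differences vanish, so the minimal degree is 1.

1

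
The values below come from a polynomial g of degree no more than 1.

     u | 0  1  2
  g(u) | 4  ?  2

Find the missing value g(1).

3

On equispaced nodes a degree-1 polynomial has vanishing second forward difference, so
  g(0) - 2·g(1) + g(2) = 0.
Substituting the known values and solving for g(1):
  -2·g(1) = -6
  g(1) = 3.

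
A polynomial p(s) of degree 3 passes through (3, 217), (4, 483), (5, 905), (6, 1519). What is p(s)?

Using the Lagrange interpolation formula with nodes 3, 4, 5, 6:
  L_0(s) = (s - 4)(s - 5)(s - 6) / -6
  L_1(s) = (s - 3)(s - 5)(s - 6) / 2
  L_2(s) = (s - 3)(s - 4)(s - 6) / -2
  L_3(s) = (s - 3)(s - 4)(s - 5) / 6
Then p(s) = 217·L_0(s) + 483·L_1(s) + 905·L_2(s) + 1519·L_3(s).
Expanding and collecting terms gives p(s) = 6s³ + 6s² + 2s - 5.
Check: p(6) = 1519. ✓

p(s) = 6s^3 + 6s^2 + 2s - 5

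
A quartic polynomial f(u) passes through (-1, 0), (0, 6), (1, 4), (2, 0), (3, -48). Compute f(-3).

-300

Write f(u) = au^4 + bu^3 + cu^2 + du + e. Substituting each data point gives a linear system:
  a - b + c - d + e = 0
  e = 6
  a + b + c + d + e = 4
  16a + 8b + 4c + 2d + e = 0
  81a + 27b + 9c + 3d + e = -48
Solving the system yields a = -2, b = 5, c = -2, d = -3, e = 6.
So f(u) = -2u^4 + 5u^3 - 2u^2 - 3u + 6.
Then f(-3) = -300.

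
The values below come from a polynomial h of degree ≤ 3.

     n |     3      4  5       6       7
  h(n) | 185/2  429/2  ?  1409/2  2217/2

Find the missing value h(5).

825/2

On equispaced nodes a degree-3 polynomial has vanishing fourth forward difference, so
  h(3) - 4·h(4) + 6·h(5) - 4·h(6) + h(7) = 0.
Substituting the known values and solving for h(5):
  6·h(5) = 2475
  h(5) = 825/2.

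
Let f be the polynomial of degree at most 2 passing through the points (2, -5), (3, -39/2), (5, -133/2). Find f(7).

Using the Lagrange interpolation formula with nodes 2, 3, 5:
  L_0(n) = (n - 3)(n - 5) / 3
  L_1(n) = (n - 2)(n - 5) / -2
  L_2(n) = (n - 2)(n - 3) / 6
Then f(n) = -5·L_0(n) - 39/2·L_1(n) - 133/2·L_2(n).
Expanding and collecting terms gives f(n) = -3n^2 + (1/2)n + 6.
Evaluating at n = 7: f(7) = -275/2.

-275/2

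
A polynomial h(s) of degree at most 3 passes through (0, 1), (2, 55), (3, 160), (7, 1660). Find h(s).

h(s) = 4s^3 + 6s^2 - s + 1

Using the Lagrange interpolation formula with nodes 0, 2, 3, 7:
  L_0(s) = (s - 2)(s - 3)(s - 7) / -42
  L_1(s) = s(s - 3)(s - 7) / 10
  L_2(s) = s(s - 2)(s - 7) / -12
  L_3(s) = s(s - 2)(s - 3) / 140
Then h(s) = 1·L_0(s) + 55·L_1(s) + 160·L_2(s) + 1660·L_3(s).
Expanding and collecting terms gives h(s) = 4s^3 + 6s^2 - s + 1.
Check: h(7) = 1660. ✓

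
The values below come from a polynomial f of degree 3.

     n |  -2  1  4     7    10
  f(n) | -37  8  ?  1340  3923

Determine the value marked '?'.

On equispaced nodes a degree-3 polynomial has vanishing fourth forward difference, so
  f(-2) - 4·f(1) + 6·f(4) - 4·f(7) + f(10) = 0.
Substituting the known values and solving for f(4):
  6·f(4) = 1506
  f(4) = 251.

251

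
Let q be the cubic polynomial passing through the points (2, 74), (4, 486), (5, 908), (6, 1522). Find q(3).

Using the Lagrange interpolation formula with nodes 2, 4, 5, 6:
  L_0(t) = (t - 4)(t - 5)(t - 6) / -24
  L_1(t) = (t - 2)(t - 5)(t - 6) / 4
  L_2(t) = (t - 2)(t - 4)(t - 6) / -3
  L_3(t) = (t - 2)(t - 4)(t - 5) / 8
Then q(t) = 74·L_0(t) + 486·L_1(t) + 908·L_2(t) + 1522·L_3(t).
Expanding and collecting terms gives q(t) = 6t³ + 6t² + 2t - 2.
Evaluating at t = 3: q(3) = 220.

220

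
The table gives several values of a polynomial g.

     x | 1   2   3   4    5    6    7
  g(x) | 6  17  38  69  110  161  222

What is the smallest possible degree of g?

2

Forward differences of the values at x = 1, 2, 3, 4, 5, 6, 7:
  g  : 6  17  38  69  110  161  222
  Δ  : 11  21  31  41  51  61
  Δ^2: 10  10  10  10  10
  Δ^3: 0  0  0  0
  Δ^4: 0  0  0
  Δ^5: 0  0
  Δ^6: 0
The second differences are constant (10) and nonzero, while all higher differences vanish, so the minimal degree is 2.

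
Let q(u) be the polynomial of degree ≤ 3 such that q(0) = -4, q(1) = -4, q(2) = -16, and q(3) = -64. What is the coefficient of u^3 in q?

-4

Write q(u) = au^3 + bu^2 + cu + d. Substituting each data point gives a linear system:
  d = -4
  a + b + c + d = -4
  8a + 4b + 2c + d = -16
  27a + 9b + 3c + d = -64
Solving the system yields a = -4, b = 6, c = -2, d = -4.
So q(u) = -4u³ + 6u² - 2u - 4.
The leading coefficient is -4.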